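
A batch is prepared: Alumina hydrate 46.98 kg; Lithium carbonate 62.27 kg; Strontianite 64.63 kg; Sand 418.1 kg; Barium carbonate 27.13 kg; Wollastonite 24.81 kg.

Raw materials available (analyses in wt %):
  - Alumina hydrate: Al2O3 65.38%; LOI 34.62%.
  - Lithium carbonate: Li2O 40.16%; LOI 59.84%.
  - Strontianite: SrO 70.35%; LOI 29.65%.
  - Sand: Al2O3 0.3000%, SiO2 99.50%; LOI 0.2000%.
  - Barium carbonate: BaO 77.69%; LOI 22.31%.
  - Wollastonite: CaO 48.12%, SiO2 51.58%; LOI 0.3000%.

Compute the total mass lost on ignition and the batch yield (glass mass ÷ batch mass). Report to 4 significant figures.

Each numeric step carries full precision throughout; working values are printed with 4-significant-figure rounding alongside each step — each reported value is rounded once only — all derived quantities, including net glass mass, LOI, six oxide percentages, yield, the totals, are re-derived using the weight values per 564.3 kg of glass in full float precision, as quoted within the problem or the answer.
Loss on ignition, line by line:
  Alumina hydrate: 46.98 × 0.3462 = 16.26 kg
  Lithium carbonate: 62.27 × 0.5984 = 37.26 kg
  Strontianite: 64.63 × 0.2965 = 19.16 kg
  Sand: 418.1 × 0.002000 = 0.8362 kg
  Barium carbonate: 27.13 × 0.2231 = 6.053 kg
  Wollastonite: 24.81 × 0.003000 = 0.07443 kg
Total LOI = 79.65 kg
Glass = batch − LOI = 643.9 − 79.65 = 564.3 kg

LOI loss = 79.65 kg; glass = 564.3 kg; yield = 87.63%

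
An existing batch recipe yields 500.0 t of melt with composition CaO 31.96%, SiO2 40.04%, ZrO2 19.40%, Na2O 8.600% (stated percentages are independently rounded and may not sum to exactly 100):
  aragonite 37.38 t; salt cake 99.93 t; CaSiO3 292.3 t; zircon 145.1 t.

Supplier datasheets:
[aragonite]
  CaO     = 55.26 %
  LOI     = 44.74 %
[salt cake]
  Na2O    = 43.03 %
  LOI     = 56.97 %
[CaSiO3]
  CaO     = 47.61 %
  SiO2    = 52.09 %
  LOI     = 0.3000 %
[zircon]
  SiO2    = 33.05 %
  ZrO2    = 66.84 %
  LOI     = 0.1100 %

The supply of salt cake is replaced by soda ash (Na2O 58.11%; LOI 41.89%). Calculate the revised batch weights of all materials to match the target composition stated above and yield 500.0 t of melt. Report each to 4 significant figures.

Revised batch per 500.0 t melt:
  aragonite: 37.38 t
  soda ash: 74.00 t
  CaSiO3: 292.3 t
  zircon: 145.1 t
Total batch = 548.8 t; LOI loss = 48.76 t

Every computation carries full precision in all steps; working values are displayed rounded to four significant figures — exactly one rounding goes into every reported figure — all derived quantities, which include yield, ignition loss, totals, net glass mass, four oxide percentages, are recomputed at full float precision, as quoted within either problem or answer, starting from the weights per 500.0 t of glass.
The oxide mass targets at 500.0 t melt:
  CaO: 31.96% × 500.0 = 159.8 t
  SiO2: 40.04% × 500.0 = 200.2 t
  ZrO2: 19.40% × 500.0 = 97.00 t
  Na2O: 8.600% × 500.0 = 43.00 t
Sums-versus-targets review working from each reported weight, under the basis named above (sum by sum, the targets are met net of answer rounding effects):
  CaO: 37.38·0.5526 + 292.3·0.4761 = 159.8 t (target 159.8 t)
  SiO2: 292.3·0.5209 + 145.1·0.3305 = 200.2 t (target 200.2 t)
  ZrO2: 145.1·0.6684 = 96.98 t (target 97.00 t)
  Na2O: 74.00·0.5811 = 43.00 t (target 43.00 t)
Glass-mass sanity pass: net batch after ignition = 500.0 t (the Σ of target masses is 500.0 t; with the basis standing at 500.0 t — rounding explains the deltas).
Total batch = Σ batch = 548.8 t; LOI removed, Σ of batch·LOI: 48.76 t; the yield ratio, glass ÷ batch: 91.12%.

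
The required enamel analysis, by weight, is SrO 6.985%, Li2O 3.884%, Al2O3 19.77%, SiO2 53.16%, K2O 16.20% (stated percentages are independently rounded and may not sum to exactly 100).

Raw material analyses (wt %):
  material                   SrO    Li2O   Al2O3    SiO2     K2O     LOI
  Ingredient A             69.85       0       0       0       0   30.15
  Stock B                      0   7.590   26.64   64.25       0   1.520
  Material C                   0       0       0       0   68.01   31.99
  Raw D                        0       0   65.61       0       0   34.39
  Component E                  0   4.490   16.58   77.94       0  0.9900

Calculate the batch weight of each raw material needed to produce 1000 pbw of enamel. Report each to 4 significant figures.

Batch per 1000 pbw enamel:
  Ingredient A: 100.0 pbw
  Stock B: 211.3 pbw
  Material C: 238.2 pbw
  Raw D: 87.19 pbw
  Component E: 507.9 pbw
Total batch = 1145 pbw; LOI loss = 144.6 pbw; yield = 87.37%

Each numeric step maintains full float precision end to end. The intermediate values are shown rounded off to 4 significant digits across the worked steps. A single rounding finalizes every reported figure; all derived quantities are carried using the weight values on 1000 pbw of glass at full float precision (five oxide percentages, the yield, ignition loss, net glass mass, the totals), exactly as shown in the problem or the answer.
The oxide mass targets at 1000 pbw enamel:
  SrO: 6.985% × 1000 = 69.85 pbw
  Li2O: 3.884% × 1000 = 38.84 pbw
  Al2O3: 19.77% × 1000 = 197.7 pbw
  SiO2: 53.16% × 1000 = 531.6 pbw
  K2O: 16.20% × 1000 = 162.0 pbw
Checking each oxide sum on the weights just shown, versus the basis set out (every target is met by its sum once rounding is allowed for):
  SrO: 100.0·0.6985 = 69.85 pbw (target 69.85 pbw)
  Li2O: 211.3·0.07590 + 507.9·0.04490 = 38.84 pbw (target 38.84 pbw)
  Al2O3: 211.3·0.2664 + 87.19·0.6561 + 507.9·0.1658 = 197.7 pbw (target 197.7 pbw)
  SiO2: 211.3·0.6425 + 507.9·0.7794 = 531.6 pbw (target 531.6 pbw)
  K2O: 238.2·0.6801 = 162.0 pbw (target 162.0 pbw)
Consistency of the glass mass: batch total minus LOI = 1000 pbw (summing oxide targets gives 1000 pbw; basis as stated: 1000 pbw — rounding explains the deltas).
Batch total: Σ batch = 1145 pbw; ignition loss, Σ(batch × LOI) = 144.6 pbw; yield, glass over the total, = 87.37%.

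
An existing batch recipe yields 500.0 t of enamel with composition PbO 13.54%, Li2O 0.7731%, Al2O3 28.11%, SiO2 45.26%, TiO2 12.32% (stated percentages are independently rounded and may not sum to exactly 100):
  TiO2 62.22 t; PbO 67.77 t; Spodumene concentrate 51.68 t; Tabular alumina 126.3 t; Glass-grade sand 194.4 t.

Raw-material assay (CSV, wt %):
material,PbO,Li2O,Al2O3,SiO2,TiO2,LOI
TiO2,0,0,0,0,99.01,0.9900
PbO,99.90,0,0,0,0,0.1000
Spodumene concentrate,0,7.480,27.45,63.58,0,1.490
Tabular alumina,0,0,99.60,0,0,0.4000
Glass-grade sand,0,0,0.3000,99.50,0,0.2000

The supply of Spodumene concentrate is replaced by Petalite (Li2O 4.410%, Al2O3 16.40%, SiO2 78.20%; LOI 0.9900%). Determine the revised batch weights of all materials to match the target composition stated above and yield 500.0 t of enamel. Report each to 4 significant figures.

Values along the way are printed, rounded to four significant figures, at each printed step. Every computation keeps full float precision through the solve. Every reported result is rounded once only. Derived quantities, including the five compositions, yield, net glass mass, totals, ignition loss, are computed from the weighed amounts on 500.0 t of glass at full float precision as given in the problem or the answer.
Oxide-by-oxide targets in 500.0 t enamel:
  PbO: 13.54% × 500.0 = 67.70 t
  Li2O: 0.7731% × 500.0 = 3.866 t
  Al2O3: 28.11% × 500.0 = 140.6 t
  SiO2: 45.26% × 500.0 = 226.3 t
  TiO2: 12.32% × 500.0 = 61.60 t
Checking each oxide sum on the weights just shown, under the basis named above (every target is met by its sum modulo rounding of the values):
  PbO: 67.77·0.9990 = 67.70 t (target 67.70 t)
  Li2O: 87.65·0.04410 = 3.865 t (target 3.866 t)
  Al2O3: 87.65·0.1640 + 126.2·0.9960 + 158.5·0.003000 = 140.5 t (target 140.6 t)
  SiO2: 87.65·0.7820 + 158.5·0.9950 = 226.2 t (target 226.3 t)
  TiO2: 62.22·0.9901 = 61.60 t (target 61.60 t)
Glass-mass bookkeeping: total batch − LOI = 500.0 t (oxide target masses add up to 500.0 t; the stated basis being 500.0 t — any gap is answer rounding).
Summing the batch: Σ batch = 502.3 t; loss to ignition Σ batch·LOI = 2.373 t; as yield: glass ÷ batch → 99.53%.

Revised batch per 500.0 t enamel:
  TiO2: 62.22 t
  PbO: 67.77 t
  Petalite: 87.65 t
  Tabular alumina: 126.2 t
  Glass-grade sand: 158.5 t
Total batch = 502.3 t; LOI loss = 2.373 t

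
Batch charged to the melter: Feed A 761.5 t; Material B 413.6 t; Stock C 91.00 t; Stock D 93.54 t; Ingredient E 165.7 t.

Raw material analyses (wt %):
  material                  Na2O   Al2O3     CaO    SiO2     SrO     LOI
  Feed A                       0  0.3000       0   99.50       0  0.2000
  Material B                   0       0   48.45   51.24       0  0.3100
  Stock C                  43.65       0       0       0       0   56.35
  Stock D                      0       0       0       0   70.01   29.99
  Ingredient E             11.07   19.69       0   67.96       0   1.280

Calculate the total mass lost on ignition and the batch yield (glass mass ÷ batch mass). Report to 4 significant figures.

Values along the way are printed, rounded to 4 significant figures, between the steps. All internal work carries exact precision through the solve — a single rounding completes every reported number. All derived quantities are recomputed from the weighed amounts at 1441 t of glass at exact precision (the totals, LOI, the five compositions, the yield, net glass mass) as quoted within the problem or the answer.
Material-by-material LOI:
  Feed A: 761.5 × 0.002000 = 1.523 t
  Material B: 413.6 × 0.003100 = 1.282 t
  Stock C: 91.00 × 0.5635 = 51.28 t
  Stock D: 93.54 × 0.2999 = 28.05 t
  Ingredient E: 165.7 × 0.01280 = 2.121 t
Total LOI = 84.26 t
Glass = batch − LOI = 1525 − 84.26 = 1441 t

LOI loss = 84.26 t; glass = 1441 t; yield = 94.48%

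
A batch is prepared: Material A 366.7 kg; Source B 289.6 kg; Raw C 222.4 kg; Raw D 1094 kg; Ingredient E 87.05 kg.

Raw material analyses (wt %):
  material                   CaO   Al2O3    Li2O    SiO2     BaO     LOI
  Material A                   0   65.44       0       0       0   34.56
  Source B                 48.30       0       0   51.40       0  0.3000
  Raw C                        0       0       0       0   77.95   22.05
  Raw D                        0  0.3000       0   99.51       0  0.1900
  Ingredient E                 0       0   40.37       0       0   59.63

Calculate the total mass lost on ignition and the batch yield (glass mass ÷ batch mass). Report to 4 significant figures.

LOI loss = 230.6 kg; glass = 1829 kg; yield = 88.80%

Intermediates are displayed, rounded to 4 significant figures, as written; each numeric step carries exact precision at each step. Every reported result is rounded exactly once; the derived quantities are computed in exact precision (five oxide percentages, glass mass, LOI, the yield, the totals) from the batch weights for 1829 kg of glass, exactly as printed in question or answer.
Each material's LOI contribution:
  Material A: 366.7 × 0.3456 = 126.7 kg
  Source B: 289.6 × 0.003000 = 0.8688 kg
  Raw C: 222.4 × 0.2205 = 49.04 kg
  Raw D: 1094 × 0.001900 = 2.079 kg
  Ingredient E: 87.05 × 0.5963 = 51.91 kg
Total LOI = 230.6 kg
Glass = batch − LOI = 2060 − 230.6 = 1829 kg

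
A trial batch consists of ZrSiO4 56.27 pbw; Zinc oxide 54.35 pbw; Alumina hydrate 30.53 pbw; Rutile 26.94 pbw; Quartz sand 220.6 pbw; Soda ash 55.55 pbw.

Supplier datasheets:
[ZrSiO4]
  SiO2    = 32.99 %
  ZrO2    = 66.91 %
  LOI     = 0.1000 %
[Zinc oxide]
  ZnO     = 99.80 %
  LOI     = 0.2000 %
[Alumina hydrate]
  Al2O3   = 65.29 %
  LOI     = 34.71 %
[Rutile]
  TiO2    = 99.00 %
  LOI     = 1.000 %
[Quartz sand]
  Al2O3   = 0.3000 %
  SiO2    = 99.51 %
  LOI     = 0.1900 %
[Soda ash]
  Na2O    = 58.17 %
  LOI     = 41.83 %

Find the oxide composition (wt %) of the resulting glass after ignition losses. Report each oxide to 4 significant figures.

Glass mass = 409.6 pbw (batch 444.2 − LOI 34.69).
Composition: TiO2 6.512%, Al2O3 5.029%, ZnO 13.24%, Na2O 7.890%, SiO2 58.13%, ZrO2 9.193%

Full float precision is maintained in every operation; values along the way are shown, rounded to 4 significant figures, in the working; a single rounding completes every reported value; all derived quantities (the yield, glass mass, LOI, the totals, the six compositions) are recomputed using the weight values on 409.6 pbw of glass at full precision, exactly as printed in the problem or answer text.
Per-oxide mass from batch:
  TiO2: 26.94·0.9900 = 26.67 pbw
  Al2O3: 30.53·0.6529 + 220.6·0.003000 = 20.59 pbw
  ZnO: 54.35·0.9980 = 54.24 pbw
  Na2O: 55.55·0.5817 = 32.31 pbw
  SiO2: 56.27·0.3299 + 220.6·0.9951 = 238.1 pbw
  ZrO2: 56.27·0.6691 = 37.65 pbw
LOI: 56.27·0.001000 + 54.35·0.002000 + 30.53·0.3471 + 26.94·0.01000 + 220.6·0.001900 + 55.55·0.4183 = 34.69 pbw
The glass mass, total less LOI, = 444.2 − 34.69 = 409.6 pbw (equal to the oxide-mass sum)
percent share: oxide ÷ glass, ×100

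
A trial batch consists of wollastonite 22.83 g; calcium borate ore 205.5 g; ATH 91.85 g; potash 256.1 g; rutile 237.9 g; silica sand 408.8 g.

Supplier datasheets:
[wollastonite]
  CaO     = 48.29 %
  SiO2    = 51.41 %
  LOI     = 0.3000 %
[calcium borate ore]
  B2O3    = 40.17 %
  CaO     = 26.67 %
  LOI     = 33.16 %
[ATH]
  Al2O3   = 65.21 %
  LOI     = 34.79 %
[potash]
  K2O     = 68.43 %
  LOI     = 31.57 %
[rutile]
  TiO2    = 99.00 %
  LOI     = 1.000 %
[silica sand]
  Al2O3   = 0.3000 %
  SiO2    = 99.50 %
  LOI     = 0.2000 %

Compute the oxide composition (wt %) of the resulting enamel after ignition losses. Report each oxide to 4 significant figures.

Glass mass = 1039 g (batch 1223 − LOI 184.2).
Composition: B2O3 7.947%, TiO2 22.67%, Al2O3 5.884%, K2O 16.87%, CaO 6.337%, SiO2 40.29%

Working values are displayed rounded to four significant digits in the working — every computation keeps exact precision at each step — a single rounding completes each reported result; derived quantities (glass mass, the six compositions, ignition loss, the yield, totals) are re-derived from the weighed amounts on 1039 g of glass in exact precision as written in either problem or answer.
Delivered oxide masses:
  B2O3: 205.5·0.4017 = 82.55 g
  TiO2: 237.9·0.9900 = 235.5 g
  Al2O3: 91.85·0.6521 + 408.8·0.003000 = 61.12 g
  K2O: 256.1·0.6843 = 175.2 g
  CaO: 22.83·0.4829 + 205.5·0.2667 = 65.83 g
  SiO2: 22.83·0.5141 + 408.8·0.9950 = 418.5 g
LOI: 22.83·0.003000 + 205.5·0.3316 + 91.85·0.3479 + 256.1·0.3157 + 237.9·0.01000 + 408.8·0.002000 = 184.2 g
The glass mass, total less LOI, = 1223 − 184.2 = 1039 g (= the summed oxide contributions)
wt % = 100 × oxide mass / glass mass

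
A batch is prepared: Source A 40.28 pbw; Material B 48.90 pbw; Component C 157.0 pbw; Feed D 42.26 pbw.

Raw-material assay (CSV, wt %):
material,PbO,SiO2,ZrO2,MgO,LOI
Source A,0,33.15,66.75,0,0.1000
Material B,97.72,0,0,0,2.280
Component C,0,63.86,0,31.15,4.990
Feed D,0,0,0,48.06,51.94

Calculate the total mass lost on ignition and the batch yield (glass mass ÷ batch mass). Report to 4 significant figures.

Each numeric step maintains full precision end to end. Values along the way are printed, rounded to 4 significant figures, at each printed step — every reported value carries a single rounding. Derived quantities, including LOI, the yield, the totals, net glass mass, the four compositions, are computed using the weight values at 257.5 pbw of glass at full float precision as they appear in question or answer.
LOI of each material in turn:
  Source A: 40.28 × 0.001000 = 0.04028 pbw
  Material B: 48.90 × 0.02280 = 1.115 pbw
  Component C: 157.0 × 0.04990 = 7.834 pbw
  Feed D: 42.26 × 0.5194 = 21.95 pbw
Total LOI = 30.94 pbw
Glass = batch − LOI = 288.4 − 30.94 = 257.5 pbw

LOI loss = 30.94 pbw; glass = 257.5 pbw; yield = 89.27%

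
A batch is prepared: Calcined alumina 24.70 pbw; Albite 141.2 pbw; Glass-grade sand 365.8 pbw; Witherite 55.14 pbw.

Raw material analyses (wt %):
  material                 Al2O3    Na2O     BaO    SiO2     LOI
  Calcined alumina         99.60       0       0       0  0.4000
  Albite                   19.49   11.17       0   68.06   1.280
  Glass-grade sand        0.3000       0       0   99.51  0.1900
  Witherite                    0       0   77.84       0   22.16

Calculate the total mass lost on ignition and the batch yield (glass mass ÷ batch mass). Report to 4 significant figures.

LOI loss = 14.82 pbw; glass = 572.0 pbw; yield = 97.47%

All internal work runs at full precision in every operation; in-progress results are displayed rounded to four significant figures in the working; every reported result is rounded a single time. Derived quantities (yield, totals, net glass mass, ignition loss, the four compositions) are rebuilt in full precision from the weighed amounts for 572.0 pbw of glass, as given in the question or the answer.
Ignition loss by material:
  Calcined alumina: 24.70 × 0.004000 = 0.09880 pbw
  Albite: 141.2 × 0.01280 = 1.807 pbw
  Glass-grade sand: 365.8 × 0.001900 = 0.6950 pbw
  Witherite: 55.14 × 0.2216 = 12.22 pbw
Total LOI = 14.82 pbw
Glass = batch − LOI = 586.8 − 14.82 = 572.0 pbw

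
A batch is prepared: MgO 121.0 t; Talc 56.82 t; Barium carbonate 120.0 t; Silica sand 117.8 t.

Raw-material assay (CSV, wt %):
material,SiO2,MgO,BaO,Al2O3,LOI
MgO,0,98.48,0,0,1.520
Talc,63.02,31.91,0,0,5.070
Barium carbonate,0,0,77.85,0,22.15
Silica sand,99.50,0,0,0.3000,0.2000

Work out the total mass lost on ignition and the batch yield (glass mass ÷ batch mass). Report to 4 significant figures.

LOI loss = 31.54 t; glass = 384.1 t; yield = 92.41%

Mid-chain values are printed (rounded to four significant digits) within the worked lines — the working math holds full float precision end to end. A single rounding completes every reported result — all derived quantities, which include glass mass, the yield, the four compositions, totals, ignition loss, are computed at exact precision, as they appear in question or answer, starting from the weights for 384.1 t of glass.
LOI of each material in turn:
  MgO: 121.0 × 0.01520 = 1.839 t
  Talc: 56.82 × 0.05070 = 2.881 t
  Barium carbonate: 120.0 × 0.2215 = 26.58 t
  Silica sand: 117.8 × 0.002000 = 0.2356 t
Total LOI = 31.54 t
Glass = batch − LOI = 415.6 − 31.54 = 384.1 t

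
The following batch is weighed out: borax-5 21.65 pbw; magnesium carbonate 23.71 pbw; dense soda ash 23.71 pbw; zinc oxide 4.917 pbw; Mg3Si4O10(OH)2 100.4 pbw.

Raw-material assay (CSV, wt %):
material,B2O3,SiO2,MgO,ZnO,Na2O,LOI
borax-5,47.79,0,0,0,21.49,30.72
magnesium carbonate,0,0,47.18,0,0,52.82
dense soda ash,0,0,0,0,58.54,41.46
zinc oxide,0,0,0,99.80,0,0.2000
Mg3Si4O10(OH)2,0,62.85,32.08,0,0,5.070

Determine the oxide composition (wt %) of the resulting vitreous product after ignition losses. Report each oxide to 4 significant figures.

Working values are shown rounded to four significant digits when written out; all internal work runs at full precision in every operation — exactly one rounding goes into every reported figure; derived quantities (the five compositions, glass mass, LOI, totals, yield) are re-derived using the weight values per 140.3 pbw of glass at exact precision, as written in the question or the answer.
Per-oxide mass from batch:
  B2O3: 21.65·0.4779 = 10.35 pbw
  SiO2: 100.4·0.6285 = 63.10 pbw
  MgO: 23.71·0.4718 + 100.4·0.3208 = 43.39 pbw
  ZnO: 4.917·0.9980 = 4.907 pbw
  Na2O: 21.65·0.2149 + 23.71·0.5854 = 18.53 pbw
LOI: 21.65·0.3072 + 23.71·0.5282 + 23.71·0.4146 + 4.917·0.002000 + 100.4·0.05070 = 34.10 pbw
The glass mass, total less LOI, = 174.4 − 34.10 = 140.3 pbw (matching Σ of the oxides)
oxide / glass × 100 gives the wt %

Glass mass = 140.3 pbw (batch 174.4 − LOI 34.10).
Composition: B2O3 7.376%, SiO2 44.98%, MgO 30.93%, ZnO 3.498%, Na2O 13.21%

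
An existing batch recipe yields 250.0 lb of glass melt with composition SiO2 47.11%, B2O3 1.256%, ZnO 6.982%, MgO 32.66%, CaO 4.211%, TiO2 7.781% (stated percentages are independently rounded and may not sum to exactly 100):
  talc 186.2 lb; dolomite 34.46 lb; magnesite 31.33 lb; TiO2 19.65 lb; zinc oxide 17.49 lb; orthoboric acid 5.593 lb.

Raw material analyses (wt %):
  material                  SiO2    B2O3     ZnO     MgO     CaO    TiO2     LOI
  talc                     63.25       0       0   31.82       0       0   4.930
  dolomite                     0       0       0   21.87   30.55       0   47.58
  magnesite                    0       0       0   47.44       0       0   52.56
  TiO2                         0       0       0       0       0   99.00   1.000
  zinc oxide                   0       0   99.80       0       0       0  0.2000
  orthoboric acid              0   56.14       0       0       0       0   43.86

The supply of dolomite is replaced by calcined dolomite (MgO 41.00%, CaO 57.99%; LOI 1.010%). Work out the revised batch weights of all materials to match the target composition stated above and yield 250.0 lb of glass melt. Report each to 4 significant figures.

All arithmetic keeps full precision throughout — mid-chain values are displayed rounded off to 4 significant figures in the printout — exactly one rounding goes into each reported value — derived quantities, including the yield, the six compositions, LOI, the totals, glass mass, are re-derived from the weighed amounts for 250.0 lb of glass at full precision, exactly as shown in problem or answer.
The oxide mass targets at 250.0 lb glass melt:
  SiO2: 47.11% × 250.0 = 117.8 lb
  B2O3: 1.256% × 250.0 = 3.140 lb
  ZnO: 6.982% × 250.0 = 17.45 lb
  MgO: 32.66% × 250.0 = 81.65 lb
  CaO: 4.211% × 250.0 = 10.53 lb
  TiO2: 7.781% × 250.0 = 19.45 lb
Balance tally, oxide-wise, applying the batch weights above, under the basis named above (summed amounts equal target values given rounding of the digits):
  SiO2: 186.2·0.6325 = 117.8 lb (target 117.8 lb)
  B2O3: 5.593·0.5614 = 3.140 lb (target 3.140 lb)
  ZnO: 17.49·0.9980 = 17.46 lb (target 17.45 lb)
  MgO: 186.2·0.3182 + 18.15·0.4100 + 31.53·0.4744 = 81.65 lb (target 81.65 lb)
  CaO: 18.15·0.5799 = 10.53 lb (target 10.53 lb)
  TiO2: 19.65·0.9900 = 19.45 lb (target 19.45 lb)
Glass-mass bookkeeping: batch Σ − ignition loss = 250.0 lb (oxide target masses add up to 250.0 lb; with the basis standing at 250.0 lb — a pure rounding effect).
Summing the batch: Σ batch = 278.6 lb; loss to ignition Σ batch·LOI = 28.62 lb; yield = glass ÷ total batch = 89.73%.

Revised batch per 250.0 lb glass melt:
  talc: 186.2 lb
  calcined dolomite: 18.15 lb
  magnesite: 31.53 lb
  TiO2: 19.65 lb
  zinc oxide: 17.49 lb
  orthoboric acid: 5.593 lb
Total batch = 278.6 lb; LOI loss = 28.62 lb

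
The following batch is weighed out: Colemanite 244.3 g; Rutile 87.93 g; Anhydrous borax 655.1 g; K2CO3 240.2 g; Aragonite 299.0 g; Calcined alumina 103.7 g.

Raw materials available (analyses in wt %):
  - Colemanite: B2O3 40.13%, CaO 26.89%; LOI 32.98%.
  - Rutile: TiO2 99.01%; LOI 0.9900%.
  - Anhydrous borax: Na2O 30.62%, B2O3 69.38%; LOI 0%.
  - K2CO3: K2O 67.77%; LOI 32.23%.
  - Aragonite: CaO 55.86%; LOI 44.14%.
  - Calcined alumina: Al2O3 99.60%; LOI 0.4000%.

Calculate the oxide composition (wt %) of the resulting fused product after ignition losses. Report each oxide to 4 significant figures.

Intermediates appear rounded off to 4 significant digits within the worked lines. Every computation runs at full precision all the way through. Every reported number includes exactly one rounding — derived quantities (LOI, glass mass, the yield, the six compositions, totals) are computed at exact precision from the batch weights at 1339 g of glass exactly as shown in the problem or the answer.
Oxide masses out of the charge:
  Al2O3: 103.7·0.9960 = 103.3 g
  Na2O: 655.1·0.3062 = 200.6 g
  TiO2: 87.93·0.9901 = 87.06 g
  B2O3: 244.3·0.4013 + 655.1·0.6938 = 552.5 g
  K2O: 240.2·0.6777 = 162.8 g
  CaO: 244.3·0.2689 + 299.0·0.5586 = 232.7 g
LOI: 244.3·0.3298 + 87.93·0.009900 + 240.2·0.3223 + 299.0·0.4414 + 103.7·0.004000 = 291.3 g
batch − LOI leaves glass = 1630 − 291.3 = 1339 g (consistent with Σ oxide mass)
wt %: oxide over glass, times 100

Glass mass = 1339 g (batch 1630 − LOI 291.3).
Composition: Al2O3 7.714%, Na2O 14.98%, TiO2 6.502%, B2O3 41.27%, K2O 12.16%, CaO 17.38%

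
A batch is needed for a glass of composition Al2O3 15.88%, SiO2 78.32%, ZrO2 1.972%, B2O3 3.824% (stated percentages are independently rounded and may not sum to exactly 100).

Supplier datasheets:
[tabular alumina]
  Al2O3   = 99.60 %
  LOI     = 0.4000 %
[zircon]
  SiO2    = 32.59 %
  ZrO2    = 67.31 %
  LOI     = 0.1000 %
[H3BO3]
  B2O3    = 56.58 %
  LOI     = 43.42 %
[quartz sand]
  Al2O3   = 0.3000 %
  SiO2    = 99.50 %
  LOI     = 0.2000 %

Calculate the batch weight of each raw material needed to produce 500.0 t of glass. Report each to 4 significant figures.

Batch per 500.0 t glass:
  tabular alumina: 78.55 t
  zircon: 14.65 t
  H3BO3: 33.79 t
  quartz sand: 388.8 t
Total batch = 515.8 t; LOI loss = 15.78 t; yield = 96.94%

Values along the way are displayed, rounded to four significant figures, in the working — the whole derivation maintains full precision through the solve; every reported number is rounded a single time — the derived quantities are recomputed from the batch weights on 500.0 t of glass in exact precision (totals, LOI, yield, the four compositions, net glass mass), exactly as shown in the question or the answer.
The oxide mass targets at 500.0 t glass:
  Al2O3: 15.88% × 500.0 = 79.40 t
  SiO2: 78.32% × 500.0 = 391.6 t
  ZrO2: 1.972% × 500.0 = 9.860 t
  B2O3: 3.824% × 500.0 = 19.12 t
Sums-versus-targets review applying the batch weights above, versus the basis set out (oxide sums agree with the targets exact up to rounding of places):
  Al2O3: 78.55·0.9960 + 388.8·0.003000 = 79.40 t (target 79.40 t)
  SiO2: 14.65·0.3259 + 388.8·0.9950 = 391.6 t (target 391.6 t)
  ZrO2: 14.65·0.6731 = 9.861 t (target 9.860 t)
  B2O3: 33.79·0.5658 = 19.12 t (target 19.12 t)
Consistency of the glass mass: the batch minus its LOI: 500.0 t (targets for the oxides total 500.0 t; stated basis 500.0 t — differing by rounding only).
Summing the batch: Σ batch = 515.8 t; Σ batch·LOI gives LOI loss = 15.78 t; yield, glass over the total, = 96.94%.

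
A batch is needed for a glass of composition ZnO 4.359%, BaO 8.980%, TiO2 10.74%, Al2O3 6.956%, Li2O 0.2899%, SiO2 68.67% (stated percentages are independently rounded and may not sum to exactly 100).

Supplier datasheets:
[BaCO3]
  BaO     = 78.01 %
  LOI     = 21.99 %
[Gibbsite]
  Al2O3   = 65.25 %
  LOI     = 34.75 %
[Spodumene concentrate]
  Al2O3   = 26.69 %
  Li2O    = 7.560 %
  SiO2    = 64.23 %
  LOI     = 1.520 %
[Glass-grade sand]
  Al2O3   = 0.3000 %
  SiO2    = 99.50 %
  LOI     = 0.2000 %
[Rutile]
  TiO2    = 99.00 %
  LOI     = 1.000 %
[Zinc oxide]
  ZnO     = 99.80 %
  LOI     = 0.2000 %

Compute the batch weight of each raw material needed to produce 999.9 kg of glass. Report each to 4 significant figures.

Batch per 999.9 kg glass:
  BaCO3: 115.1 kg
  Gibbsite: 87.85 kg
  Spodumene concentrate: 38.34 kg
  Glass-grade sand: 665.3 kg
  Rutile: 108.5 kg
  Zinc oxide: 43.67 kg
Total batch = 1059 kg; LOI loss = 58.92 kg; yield = 94.43%

The intermediate values appear rounded to 4 significant digits in the printout. All arithmetic carries exact precision all the way through; exactly one rounding lands on each reported result — all derived quantities are carried from the weighed amounts for 999.9 kg of glass in exact precision (yield, glass mass, the totals, ignition loss, six oxide percentages) as written in the question or the answer.
Target masses of each oxide per 999.9 kg glass:
  ZnO: 4.359% × 999.9 = 43.59 kg
  BaO: 8.980% × 999.9 = 89.79 kg
  TiO2: 10.74% × 999.9 = 107.4 kg
  Al2O3: 6.956% × 999.9 = 69.55 kg
  Li2O: 0.2899% × 999.9 = 2.899 kg
  SiO2: 68.67% × 999.9 = 686.6 kg
Per-oxide balance check from the weights as reported, per the basis as stated (target by target, the sums agree net of answer rounding effects):
  ZnO: 43.67·0.9980 = 43.58 kg (target 43.59 kg)
  BaO: 115.1·0.7801 = 89.79 kg (target 89.79 kg)
  TiO2: 108.5·0.9900 = 107.4 kg (target 107.4 kg)
  Al2O3: 87.85·0.6525 + 38.34·0.2669 + 665.3·0.003000 = 69.55 kg (target 69.55 kg)
  Li2O: 38.34·0.07560 = 2.899 kg (target 2.899 kg)
  SiO2: 38.34·0.6423 + 665.3·0.9950 = 686.6 kg (target 686.6 kg)
Glass-mass closure: the batch minus its LOI: 999.8 kg (per-oxide target masses sum to 999.8 kg; against the stated basis, 999.9 kg — rounding explains the deltas).
Batch grand total — Σ batch = 1059 kg; Σ batch·LOI gives LOI loss = 58.92 kg; as yield: glass ÷ batch → 94.43%.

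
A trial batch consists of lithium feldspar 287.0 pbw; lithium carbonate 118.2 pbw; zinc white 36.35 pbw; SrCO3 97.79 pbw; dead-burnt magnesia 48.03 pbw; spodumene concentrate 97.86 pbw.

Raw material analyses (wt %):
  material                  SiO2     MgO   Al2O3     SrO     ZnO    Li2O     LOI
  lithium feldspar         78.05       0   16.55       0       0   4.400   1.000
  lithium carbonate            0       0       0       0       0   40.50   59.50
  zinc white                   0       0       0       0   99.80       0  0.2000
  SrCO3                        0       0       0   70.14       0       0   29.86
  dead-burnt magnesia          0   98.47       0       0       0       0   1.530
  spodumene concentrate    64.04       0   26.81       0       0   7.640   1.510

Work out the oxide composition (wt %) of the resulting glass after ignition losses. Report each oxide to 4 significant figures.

Intermediates are printed, rounded to four significant digits, alongside each step — all internal work keeps exact precision at each step — a single rounding produces every reported result; all derived quantities, including totals, glass mass, the six compositions, yield, ignition loss, are recomputed from the batch weights for 580.5 pbw of glass at full precision, as given in either problem or answer.
Delivered oxide masses:
  SiO2: 287.0·0.7805 + 97.86·0.6404 = 286.7 pbw
  MgO: 48.03·0.9847 = 47.30 pbw
  Al2O3: 287.0·0.1655 + 97.86·0.2681 = 73.73 pbw
  SrO: 97.79·0.7014 = 68.59 pbw
  ZnO: 36.35·0.9980 = 36.28 pbw
  Li2O: 287.0·0.04400 + 118.2·0.4050 + 97.86·0.07640 = 67.98 pbw
LOI: 287.0·0.01000 + 118.2·0.5950 + 36.35·0.002000 + 97.79·0.2986 + 48.03·0.01530 + 97.86·0.01510 = 104.7 pbw
batch − LOI leaves glass = 685.2 − 104.7 = 580.5 pbw (= the summed oxide contributions)
percent share: oxide ÷ glass, ×100

Glass mass = 580.5 pbw (batch 685.2 − LOI 104.7).
Composition: SiO2 49.38%, MgO 8.147%, Al2O3 12.70%, SrO 11.81%, ZnO 6.249%, Li2O 11.71%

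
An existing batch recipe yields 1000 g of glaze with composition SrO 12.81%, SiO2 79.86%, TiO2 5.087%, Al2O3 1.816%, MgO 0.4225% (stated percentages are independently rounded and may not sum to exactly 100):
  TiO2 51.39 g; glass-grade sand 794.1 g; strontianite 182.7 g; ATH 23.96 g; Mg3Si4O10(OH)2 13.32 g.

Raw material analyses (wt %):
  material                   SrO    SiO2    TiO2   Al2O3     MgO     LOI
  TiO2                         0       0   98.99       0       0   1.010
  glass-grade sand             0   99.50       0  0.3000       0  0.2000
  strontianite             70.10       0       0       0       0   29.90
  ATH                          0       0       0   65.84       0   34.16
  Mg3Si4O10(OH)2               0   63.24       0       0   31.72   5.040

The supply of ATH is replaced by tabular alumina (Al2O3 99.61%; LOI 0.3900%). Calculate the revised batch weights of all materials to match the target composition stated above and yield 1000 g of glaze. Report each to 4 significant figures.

Intermediates appear rounded off to 4 significant digits alongside each step. The whole derivation holds full float precision all the way through. Each reported number is rounded just once; all derived quantities, including the yield, ignition loss, the five compositions, totals, net glass mass, are recomputed from the batch weights per 1000 g of glass at exact precision as written in the problem or the answer.
Target oxide masses per 1000 g glaze:
  SrO: 12.81% × 1000 = 128.1 g
  SiO2: 79.86% × 1000 = 798.6 g
  TiO2: 5.087% × 1000 = 50.87 g
  Al2O3: 1.816% × 1000 = 18.16 g
  MgO: 0.4225% × 1000 = 4.225 g
Mass-balance tally per oxide with the batch weights as given, against the basis in use (oxide sums agree with the targets up to rounding of the answer):
  SrO: 182.7·0.7010 = 128.1 g (target 128.1 g)
  SiO2: 794.1·0.9950 + 13.32·0.6324 = 798.6 g (target 798.6 g)
  TiO2: 51.39·0.9899 = 50.87 g (target 50.87 g)
  Al2O3: 794.1·0.003000 + 15.84·0.9961 = 18.16 g (target 18.16 g)
  MgO: 13.32·0.3172 = 4.225 g (target 4.225 g)
Auditing the glass mass value: Σ batch − LOI loss = 999.9 g (the Σ of target masses is 1000 g; against the stated basis, 1000 g — rounding explains the deltas).
Batch total: Σ batch = 1057 g; LOI removed, Σ of batch·LOI: 57.47 g; yield: glass divided by total = 94.56%.

Revised batch per 1000 g glaze:
  TiO2: 51.39 g
  glass-grade sand: 794.1 g
  strontianite: 182.7 g
  tabular alumina: 15.84 g
  Mg3Si4O10(OH)2: 13.32 g
Total batch = 1057 g; LOI loss = 57.47 g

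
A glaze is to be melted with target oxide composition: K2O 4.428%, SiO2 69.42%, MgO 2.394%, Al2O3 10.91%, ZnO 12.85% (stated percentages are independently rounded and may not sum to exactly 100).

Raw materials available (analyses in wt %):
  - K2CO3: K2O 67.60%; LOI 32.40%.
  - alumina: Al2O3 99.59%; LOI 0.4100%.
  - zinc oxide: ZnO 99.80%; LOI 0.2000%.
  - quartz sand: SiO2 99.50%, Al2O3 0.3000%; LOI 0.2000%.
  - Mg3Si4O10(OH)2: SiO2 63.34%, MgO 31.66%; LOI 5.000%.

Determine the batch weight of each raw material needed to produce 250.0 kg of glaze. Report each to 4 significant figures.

Batch per 250.0 kg glaze:
  K2CO3: 16.38 kg
  alumina: 26.90 kg
  zinc oxide: 32.19 kg
  quartz sand: 162.4 kg
  Mg3Si4O10(OH)2: 18.90 kg
Total batch = 256.8 kg; LOI loss = 6.752 kg; yield = 97.37%

Intermediates are shown with 4-significant-figure rounding within the worked lines. Each numeric step holds full float precision in every operation — a single rounding finalizes every reported result; the derived quantities, including the five compositions, yield, glass mass, the totals, LOI, are re-derived from the batch weights on 250.0 kg of glass at full precision exactly as shown in question or answer.
Oxide-by-oxide targets in 250.0 kg glaze:
  K2O: 4.428% × 250.0 = 11.07 kg
  SiO2: 69.42% × 250.0 = 173.6 kg
  MgO: 2.394% × 250.0 = 5.985 kg
  Al2O3: 10.91% × 250.0 = 27.28 kg
  ZnO: 12.85% × 250.0 = 32.12 kg
Mass-balance tally per oxide given the weights on record, for the quoted basis mass (target by target, the sums agree inside rounding margins):
  K2O: 16.38·0.6760 = 11.07 kg (target 11.07 kg)
  SiO2: 162.4·0.9950 + 18.90·0.6334 = 173.6 kg (target 173.6 kg)
  MgO: 18.90·0.3166 = 5.984 kg (target 5.985 kg)
  Al2O3: 26.90·0.9959 + 162.4·0.003000 = 27.28 kg (target 27.28 kg)
  ZnO: 32.19·0.9980 = 32.13 kg (target 32.12 kg)
Mass balance on the glass: batch Σ − ignition loss = 250.0 kg (per-oxide target masses sum to 250.0 kg; the stated basis being 250.0 kg — deltas are rounding alone).
Batch total: Σ batch = 256.8 kg; the LOI term Σ batch·LOI equals 6.752 kg; yield, glass over the total, = 97.37%.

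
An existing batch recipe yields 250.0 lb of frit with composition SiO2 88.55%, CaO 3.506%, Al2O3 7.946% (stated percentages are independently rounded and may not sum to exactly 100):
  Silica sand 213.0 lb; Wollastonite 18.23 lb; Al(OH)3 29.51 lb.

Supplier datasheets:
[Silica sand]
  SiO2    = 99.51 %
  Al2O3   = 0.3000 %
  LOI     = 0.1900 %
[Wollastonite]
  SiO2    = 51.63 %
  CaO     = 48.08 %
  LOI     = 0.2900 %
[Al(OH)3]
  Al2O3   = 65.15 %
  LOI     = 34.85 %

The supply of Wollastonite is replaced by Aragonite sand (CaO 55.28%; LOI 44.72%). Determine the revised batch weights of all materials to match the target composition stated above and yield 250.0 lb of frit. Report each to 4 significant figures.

Working values appear rounded to 4 significant figures in the printout — all internal work carries exact precision through the solve; each reported value takes just one rounding; derived quantities are recomputed in full float precision (totals, yield, three oxide percentages, glass mass, ignition loss) using the weight values on 250.0 lb of glass exactly as shown in problem or answer.
Per-oxide target masses for 250.0 lb frit:
  SiO2: 88.55% × 250.0 = 221.4 lb
  CaO: 3.506% × 250.0 = 8.765 lb
  Al2O3: 7.946% × 250.0 = 19.86 lb
A balance pass over the oxides, working from each reported weight, on the stated basis (oxide sums agree with the targets up to rounding of the answer):
  SiO2: 222.5·0.9951 = 221.4 lb (target 221.4 lb)
  CaO: 15.86·0.5528 = 8.767 lb (target 8.765 lb)
  Al2O3: 222.5·0.003000 + 29.47·0.6515 = 19.87 lb (target 19.86 lb)
Glass-mass closure: Σ batch − LOI loss = 250.0 lb (oxide target masses add up to 250.0 lb; versus the stated basis of 250.0 lb — differing by rounding only).
Whole-batch sum: Σ batch = 267.8 lb; loss to ignition Σ batch·LOI = 17.79 lb; as yield: glass ÷ batch → 93.36%.

Revised batch per 250.0 lb frit:
  Silica sand: 222.5 lb
  Aragonite sand: 15.86 lb
  Al(OH)3: 29.47 lb
Total batch = 267.8 lb; LOI loss = 17.79 lb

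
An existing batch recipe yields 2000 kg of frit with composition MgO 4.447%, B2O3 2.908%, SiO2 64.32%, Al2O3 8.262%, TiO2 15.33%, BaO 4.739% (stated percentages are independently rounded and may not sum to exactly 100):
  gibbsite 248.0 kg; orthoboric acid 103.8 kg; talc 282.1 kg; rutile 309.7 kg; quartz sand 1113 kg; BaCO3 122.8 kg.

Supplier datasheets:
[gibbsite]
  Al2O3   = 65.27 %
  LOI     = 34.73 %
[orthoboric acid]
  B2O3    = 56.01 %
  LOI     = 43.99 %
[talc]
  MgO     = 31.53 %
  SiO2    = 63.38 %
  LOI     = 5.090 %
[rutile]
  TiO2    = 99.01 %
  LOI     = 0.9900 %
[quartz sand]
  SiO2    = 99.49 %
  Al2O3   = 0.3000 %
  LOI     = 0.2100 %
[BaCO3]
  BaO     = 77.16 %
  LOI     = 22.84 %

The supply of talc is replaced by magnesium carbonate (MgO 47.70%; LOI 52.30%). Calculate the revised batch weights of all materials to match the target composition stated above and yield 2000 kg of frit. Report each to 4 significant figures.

Revised batch per 2000 kg frit:
  gibbsite: 247.2 kg
  orthoboric acid: 103.8 kg
  magnesium carbonate: 186.5 kg
  rutile: 309.7 kg
  quartz sand: 1293 kg
  BaCO3: 122.8 kg
Total batch = 2263 kg; LOI loss = 262.9 kg

In-progress results are shown, rounded to 4 significant figures, at each printed step. The whole derivation holds full float precision at each step. A single rounding produces each reported result. All derived quantities are recomputed at exact precision (the six compositions, totals, ignition loss, glass mass, yield) from the batch weights at 2000 kg of glass as written in the question or the answer.
Target oxide masses per 2000 kg frit:
  MgO: 4.447% × 2000 = 88.94 kg
  B2O3: 2.908% × 2000 = 58.16 kg
  SiO2: 64.32% × 2000 = 1286 kg
  Al2O3: 8.262% × 2000 = 165.2 kg
  TiO2: 15.33% × 2000 = 306.6 kg
  BaO: 4.739% × 2000 = 94.78 kg
Oxide-by-oxide audit from the weights as reported, on the stated basis (summed amounts equal target values given rounding of the digits):
  MgO: 186.5·0.4770 = 88.96 kg (target 88.94 kg)
  B2O3: 103.8·0.5601 = 58.14 kg (target 58.16 kg)
  SiO2: 1293·0.9949 = 1286 kg (target 1286 kg)
  Al2O3: 247.2·0.6527 + 1293·0.003000 = 165.2 kg (target 165.2 kg)
  TiO2: 309.7·0.9901 = 306.6 kg (target 306.6 kg)
  BaO: 122.8·0.7716 = 94.75 kg (target 94.78 kg)
Glass-mass closure: the batch minus its LOI: 2000 kg (the Σ of target masses is 2000 kg; against the stated basis, 2000 kg — differing by rounding only).
Summing the batch: Σ batch = 2263 kg; LOI removed, Σ of batch·LOI: 262.9 kg; the yield ratio, glass ÷ batch: 88.38%.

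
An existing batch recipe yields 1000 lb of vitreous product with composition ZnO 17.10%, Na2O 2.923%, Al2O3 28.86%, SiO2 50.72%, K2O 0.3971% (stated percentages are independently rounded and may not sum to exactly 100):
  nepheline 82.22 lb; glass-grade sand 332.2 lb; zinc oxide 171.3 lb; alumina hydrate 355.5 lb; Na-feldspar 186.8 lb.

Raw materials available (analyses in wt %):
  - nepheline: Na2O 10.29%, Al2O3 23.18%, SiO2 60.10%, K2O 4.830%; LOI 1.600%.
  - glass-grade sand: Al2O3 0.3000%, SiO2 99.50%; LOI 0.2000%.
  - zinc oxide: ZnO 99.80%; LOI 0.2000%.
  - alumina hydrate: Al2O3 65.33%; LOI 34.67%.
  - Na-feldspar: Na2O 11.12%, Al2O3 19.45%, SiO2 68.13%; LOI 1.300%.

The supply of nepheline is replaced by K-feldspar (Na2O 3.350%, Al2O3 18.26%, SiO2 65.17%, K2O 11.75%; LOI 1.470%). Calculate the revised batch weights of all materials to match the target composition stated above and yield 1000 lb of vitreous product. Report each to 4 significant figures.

The whole derivation runs at full precision at every stage. Values along the way are rounded off to 4 significant digits as shown — exactly one rounding is applied to each reported result; derived quantities are carried using the weight values on 1000 lb of glass in full precision (glass mass, the five compositions, the totals, the yield, ignition loss) exactly as shown in problem or answer.
Target oxide masses per 1000 lb vitreous product:
  ZnO: 17.10% × 1000 = 171.0 lb
  Na2O: 2.923% × 1000 = 29.23 lb
  Al2O3: 28.86% × 1000 = 288.6 lb
  SiO2: 50.72% × 1000 = 507.2 lb
  K2O: 0.3971% × 1000 = 3.971 lb
Sums-versus-targets review applying the batch weights above, on the stated basis (summed amounts equal target values given rounding of the digits):
  ZnO: 171.3·0.9980 = 171.0 lb (target 171.0 lb)
  Na2O: 33.80·0.03350 + 252.7·0.1112 = 29.23 lb (target 29.23 lb)
  Al2O3: 33.80·0.1826 + 314.6·0.003000 + 355.6·0.6533 + 252.7·0.1945 = 288.6 lb (target 288.6 lb)
  SiO2: 33.80·0.6517 + 314.6·0.9950 + 252.7·0.6813 = 507.2 lb (target 507.2 lb)
  K2O: 33.80·0.1175 = 3.971 lb (target 3.971 lb)
Glass-mass sanity pass: Σ batch − LOI loss = 1000 lb (oxide target masses add up to 1000 lb; versus the stated basis of 1000 lb — a pure rounding effect).
Adding the batch up: Σ batch = 1128 lb; the LOI term Σ batch·LOI equals 128.0 lb; the yield ratio, glass ÷ batch: 88.65%.

Revised batch per 1000 lb vitreous product:
  K-feldspar: 33.80 lb
  glass-grade sand: 314.6 lb
  zinc oxide: 171.3 lb
  alumina hydrate: 355.6 lb
  Na-feldspar: 252.7 lb
Total batch = 1128 lb; LOI loss = 128.0 lb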